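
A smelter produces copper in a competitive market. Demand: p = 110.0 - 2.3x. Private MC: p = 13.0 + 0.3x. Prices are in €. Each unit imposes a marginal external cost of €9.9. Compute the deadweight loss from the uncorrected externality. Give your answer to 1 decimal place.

DWL = €18.8

Market equilibrium (private): 13.0 + 0.3x = 110.0 - 2.3x → x_m = 37.3077.
Social marginal cost = private MC + MEC = 22.9 + 0.3x.
Set SMC = demand: 22.9 + 0.3x = 110.0 - 2.3x → x* = 33.5000.
Height of the DWL triangle at x_m is SMC(x_m) − demand(x_m) = MEC(x_m) = 9.9000.
DWL = ½ × 3.8077 × 9.9000 = 18.8481.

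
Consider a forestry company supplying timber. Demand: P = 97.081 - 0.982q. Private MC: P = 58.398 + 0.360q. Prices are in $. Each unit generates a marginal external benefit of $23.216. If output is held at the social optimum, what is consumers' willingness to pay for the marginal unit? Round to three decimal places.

P = $51.787

Social marginal cost = private MC − MEB = 35.182 + 0.360q.
Set SMC = demand: 35.182 + 0.360q = 97.081 - 0.982q → q* = 46.1244.
Consumer price on the demand curve at q*: 97.081 − 0.982×46.1244 = 51.7868.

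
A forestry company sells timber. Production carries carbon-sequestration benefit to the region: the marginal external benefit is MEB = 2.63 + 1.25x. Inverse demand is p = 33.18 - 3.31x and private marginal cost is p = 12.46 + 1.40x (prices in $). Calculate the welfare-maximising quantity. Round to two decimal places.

x* = 6.75

Social marginal cost = private MC − MEB = 9.83 + 0.15x.
Set SMC = demand: 9.83 + 0.15x = 33.18 - 3.31x → x* = 6.7486.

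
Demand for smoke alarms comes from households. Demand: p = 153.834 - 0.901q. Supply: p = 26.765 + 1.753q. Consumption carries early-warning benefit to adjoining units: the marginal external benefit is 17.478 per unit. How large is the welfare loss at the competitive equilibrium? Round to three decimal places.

Market equilibrium (private): 26.765 + 1.753q = 153.834 - 0.901q → q_m = 47.8783.
Social marginal benefit = demand + MEB = 171.312 - 0.901q.
Set SMB = MC: 171.312 - 0.901q = 26.765 + 1.753q → q* = 54.4638.
The welfare-loss triangle has base |q_m − q*| and height MEB(q_m) (the vertical gap between SMB and MC is zero at q* and MEB at q_m).
DWL = ½ × 6.5855 × 17.4780 = 57.5507.

DWL = 57.551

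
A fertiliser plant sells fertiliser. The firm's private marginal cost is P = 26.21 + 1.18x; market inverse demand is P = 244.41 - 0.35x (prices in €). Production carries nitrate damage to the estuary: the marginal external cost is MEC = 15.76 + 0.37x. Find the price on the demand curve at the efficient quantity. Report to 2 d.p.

P = €207.12

Social marginal cost = private MC + MEC = 41.97 + 1.55x.
Set SMC = demand: 41.97 + 1.55x = 244.41 - 0.35x → x* = 106.5474.
Consumer price on the demand curve at x*: 244.41 − 0.35×106.5474 = 207.1184.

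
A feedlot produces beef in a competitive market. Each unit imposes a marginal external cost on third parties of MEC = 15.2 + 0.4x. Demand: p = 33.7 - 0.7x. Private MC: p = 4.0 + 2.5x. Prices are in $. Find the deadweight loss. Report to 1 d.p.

DWL = $49.7

Market equilibrium (private): 4.0 + 2.5x = 33.7 - 0.7x → x_m = 9.2813.
Social marginal cost = private MC + MEC = 19.2 + 2.9x.
Set SMC = demand: 19.2 + 2.9x = 33.7 - 0.7x → x* = 4.0278.
The welfare-loss triangle has base |x_m − x*| and height MEC(x_m) (the vertical gap between SMC and demand is zero at x* and MEC at x_m).
DWL = ½ × 5.2535 × 18.9125 = 49.6784.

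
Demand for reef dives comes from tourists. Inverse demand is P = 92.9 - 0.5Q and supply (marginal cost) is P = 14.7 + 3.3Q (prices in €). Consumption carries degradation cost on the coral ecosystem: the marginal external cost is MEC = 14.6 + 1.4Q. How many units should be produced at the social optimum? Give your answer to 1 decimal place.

Social marginal benefit = demand − MEC = 78.3 - 1.9Q.
Set SMB = MC: 78.3 - 1.9Q = 14.7 + 3.3Q → Q* = 12.2308.

Q* = 12.2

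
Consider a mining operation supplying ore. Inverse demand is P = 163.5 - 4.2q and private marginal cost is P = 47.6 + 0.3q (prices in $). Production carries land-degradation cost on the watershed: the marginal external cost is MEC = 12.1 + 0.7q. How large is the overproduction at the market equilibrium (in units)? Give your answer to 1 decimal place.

5.8 units

Market equilibrium (private): 47.6 + 0.3q = 163.5 - 4.2q → q_m = 25.7556.
Social marginal cost = private MC + MEC = 59.7 + q.
Set SMC = demand: 59.7 + q = 163.5 - 4.2q → q* = 19.9615.
Gap = |25.7556 − 19.9615| = 5.7941.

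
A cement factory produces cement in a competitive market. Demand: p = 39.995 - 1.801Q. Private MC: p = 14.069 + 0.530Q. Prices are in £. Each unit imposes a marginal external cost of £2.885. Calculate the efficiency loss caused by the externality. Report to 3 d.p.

Market equilibrium (private): 14.069 + 0.530Q = 39.995 - 1.801Q → Q_m = 11.1223.
Social marginal cost = private MC + MEC = 16.954 + 0.530Q.
Set SMC = demand: 16.954 + 0.530Q = 39.995 - 1.801Q → Q* = 9.8846.
The loss is the area between SMC and demand from Q* to Q_m; with linear curves that's a triangle of height MEC(Q_m).
DWL = ½ × 1.2377 × 2.8850 = 1.7854.

DWL = £1.785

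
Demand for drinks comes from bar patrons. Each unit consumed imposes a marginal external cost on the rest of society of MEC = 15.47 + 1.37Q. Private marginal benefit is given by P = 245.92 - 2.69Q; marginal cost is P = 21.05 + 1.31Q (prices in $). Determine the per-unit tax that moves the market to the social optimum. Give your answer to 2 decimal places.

tax = $68.89 per unit

Social marginal benefit = demand − MEC = 230.45 - 4.06Q.
Set SMB = MC: 230.45 - 4.06Q = 21.05 + 1.31Q → Q* = 38.9944.
The Pigouvian tax equals MEC at Q*: 15.47 + 1.37×38.9944 = 68.8923.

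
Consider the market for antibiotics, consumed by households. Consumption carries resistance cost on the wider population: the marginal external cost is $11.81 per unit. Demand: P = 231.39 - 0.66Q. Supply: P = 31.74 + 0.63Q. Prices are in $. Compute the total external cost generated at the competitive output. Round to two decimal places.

$1827.80

Market equilibrium (private): 31.74 + 0.63Q = 231.39 - 0.66Q → Q_m = 154.7674.
Total external cost = MEC × Q_m = 11.81 × 154.7674 = 1827.8030.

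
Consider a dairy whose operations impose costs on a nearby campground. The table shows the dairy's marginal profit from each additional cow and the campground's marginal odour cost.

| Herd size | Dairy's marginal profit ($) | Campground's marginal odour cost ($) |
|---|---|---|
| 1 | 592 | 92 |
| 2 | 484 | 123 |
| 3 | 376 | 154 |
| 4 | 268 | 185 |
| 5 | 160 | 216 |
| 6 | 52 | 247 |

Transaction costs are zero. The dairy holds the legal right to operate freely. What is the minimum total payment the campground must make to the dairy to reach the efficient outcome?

Left alone the dairy would choose level 6 (marginal profit stays positive).
Efficient level: k* = 4 (marginal profit ≥ marginal odour cost through 4).
The campground must at least cover the dairy's forgone profit from cutting 6→4: 160 + 52 = 212.

$212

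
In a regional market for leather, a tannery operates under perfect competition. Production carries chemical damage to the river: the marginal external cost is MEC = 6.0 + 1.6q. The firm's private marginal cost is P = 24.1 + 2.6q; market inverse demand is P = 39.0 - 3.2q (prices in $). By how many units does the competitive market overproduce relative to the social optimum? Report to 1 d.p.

Market equilibrium (private): 24.1 + 2.6q = 39.0 - 3.2q → q_m = 2.5690.
Social marginal cost = private MC + MEC = 30.1 + 4.2q.
Set SMC = demand: 30.1 + 4.2q = 39.0 - 3.2q → q* = 1.2027.
Gap = |2.5690 − 1.2027| = 1.3663.

1.4 units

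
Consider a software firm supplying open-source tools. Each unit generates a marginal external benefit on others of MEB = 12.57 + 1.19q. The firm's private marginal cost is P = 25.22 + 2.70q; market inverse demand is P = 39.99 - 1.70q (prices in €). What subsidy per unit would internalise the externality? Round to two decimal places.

Social marginal cost = private MC − MEB = 12.65 + 1.51q.
Set SMC = demand: 12.65 + 1.51q = 39.99 - 1.70q → q* = 8.5171.
The Pigouvian subsidy equals MEB at q*: 12.57 + 1.19×8.5171 = 22.7053.

subsidy = €22.71 per unit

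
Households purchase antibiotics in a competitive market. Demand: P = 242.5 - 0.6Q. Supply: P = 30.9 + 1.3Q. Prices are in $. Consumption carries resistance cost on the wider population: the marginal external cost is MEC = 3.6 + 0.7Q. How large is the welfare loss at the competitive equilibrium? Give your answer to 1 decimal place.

Market equilibrium (private): 30.9 + 1.3Q = 242.5 - 0.6Q → Q_m = 111.3684.
Social marginal benefit = demand − MEC = 238.9 - 1.3Q.
Set SMB = MC: 238.9 - 1.3Q = 30.9 + 1.3Q → Q* = 80.0000.
Between Q* and Q_m the wedge MC − SMB runs linearly from 0 to MEC(Q_m), so the loss is a triangle.
DWL = ½ × 31.3684 × 81.5579 = 1279.1704.

DWL = $1279.2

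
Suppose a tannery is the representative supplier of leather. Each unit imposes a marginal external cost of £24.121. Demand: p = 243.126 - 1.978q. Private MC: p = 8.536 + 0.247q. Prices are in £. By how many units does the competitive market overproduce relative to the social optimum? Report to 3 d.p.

10.841 units

Market equilibrium (private): 8.536 + 0.247q = 243.126 - 1.978q → q_m = 105.4337.
Social marginal cost = private MC + MEC = 32.657 + 0.247q.
Set SMC = demand: 32.657 + 0.247q = 243.126 - 1.978q → q* = 94.5928.
Gap = |105.4337 − 94.5928| = 10.8409.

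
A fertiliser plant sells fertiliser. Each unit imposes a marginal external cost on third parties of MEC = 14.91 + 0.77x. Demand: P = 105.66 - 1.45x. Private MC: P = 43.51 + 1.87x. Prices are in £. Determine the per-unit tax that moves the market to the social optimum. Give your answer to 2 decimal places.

Social marginal cost = private MC + MEC = 58.42 + 2.64x.
Set SMC = demand: 58.42 + 2.64x = 105.66 - 1.45x → x* = 11.5501.
The Pigouvian tax equals MEC at x*: 14.91 + 0.77×11.5501 = 23.8036.

tax = £23.80 per unit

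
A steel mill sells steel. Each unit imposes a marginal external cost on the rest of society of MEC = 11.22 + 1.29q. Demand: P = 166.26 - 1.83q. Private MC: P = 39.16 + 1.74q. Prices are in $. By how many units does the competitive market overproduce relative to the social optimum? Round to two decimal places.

Market equilibrium (private): 39.16 + 1.74q = 166.26 - 1.83q → q_m = 35.6022.
Social marginal cost = private MC + MEC = 50.38 + 3.03q.
Set SMC = demand: 50.38 + 3.03q = 166.26 - 1.83q → q* = 23.8436.
Gap = |35.6022 − 23.8436| = 11.7586.

11.76 units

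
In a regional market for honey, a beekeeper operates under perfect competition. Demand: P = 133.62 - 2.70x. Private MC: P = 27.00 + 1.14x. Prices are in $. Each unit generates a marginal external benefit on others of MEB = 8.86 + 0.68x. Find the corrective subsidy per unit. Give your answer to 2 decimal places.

Social marginal cost = private MC − MEB = 18.14 + 0.46x.
Set SMC = demand: 18.14 + 0.46x = 133.62 - 2.70x → x* = 36.5443.
The Pigouvian subsidy equals MEB at x*: 8.86 + 0.68×36.5443 = 33.7101.

subsidy = $33.71 per unit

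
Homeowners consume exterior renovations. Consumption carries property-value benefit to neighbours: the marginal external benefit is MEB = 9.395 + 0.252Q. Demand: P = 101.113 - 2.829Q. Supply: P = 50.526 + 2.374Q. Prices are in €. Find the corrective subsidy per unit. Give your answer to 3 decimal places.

Social marginal benefit = demand + MEB = 110.508 - 2.577Q.
Set SMB = MC: 110.508 - 2.577Q = 50.526 + 2.374Q → Q* = 12.1151.
The Pigouvian subsidy equals MEB at Q*: 9.395 + 0.252×12.1151 = 12.4480.

subsidy = €12.448 per unit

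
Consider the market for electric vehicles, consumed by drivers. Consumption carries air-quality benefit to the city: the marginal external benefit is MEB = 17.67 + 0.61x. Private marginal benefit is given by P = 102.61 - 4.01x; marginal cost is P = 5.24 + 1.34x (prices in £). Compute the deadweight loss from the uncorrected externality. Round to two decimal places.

Market equilibrium (private): 5.24 + 1.34x = 102.61 - 4.01x → x_m = 18.2000.
Social marginal benefit = demand + MEB = 120.28 - 3.40x.
Set SMB = MC: 120.28 - 3.40x = 5.24 + 1.34x → x* = 24.2700.
The welfare-loss triangle has base |x_m − x*| and height MEB(x_m) (the vertical gap between SMB and MC is zero at x* and MEB at x_m).
DWL = ½ × 6.0700 × 28.7720 = 87.3230.

DWL = £87.32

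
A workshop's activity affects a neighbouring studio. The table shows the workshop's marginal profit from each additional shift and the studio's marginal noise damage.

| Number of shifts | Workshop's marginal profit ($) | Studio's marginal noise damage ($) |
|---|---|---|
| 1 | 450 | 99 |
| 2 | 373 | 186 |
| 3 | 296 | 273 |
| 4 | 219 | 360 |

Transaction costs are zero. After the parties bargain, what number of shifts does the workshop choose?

Bargaining reaches the level where marginal profit last exceeds marginal noise damage.
That holds through level 3 (296 ≥ 273) but not at 4 (219 < 360).

3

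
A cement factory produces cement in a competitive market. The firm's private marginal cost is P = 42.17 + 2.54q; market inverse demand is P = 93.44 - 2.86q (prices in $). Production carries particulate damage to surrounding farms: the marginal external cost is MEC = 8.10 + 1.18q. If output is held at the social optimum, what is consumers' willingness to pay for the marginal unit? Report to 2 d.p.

Social marginal cost = private MC + MEC = 50.27 + 3.72q.
Set SMC = demand: 50.27 + 3.72q = 93.44 - 2.86q → q* = 6.5608.
Consumer price on the demand curve at q*: 93.44 − 2.86×6.5608 = 74.6761.

P = $74.68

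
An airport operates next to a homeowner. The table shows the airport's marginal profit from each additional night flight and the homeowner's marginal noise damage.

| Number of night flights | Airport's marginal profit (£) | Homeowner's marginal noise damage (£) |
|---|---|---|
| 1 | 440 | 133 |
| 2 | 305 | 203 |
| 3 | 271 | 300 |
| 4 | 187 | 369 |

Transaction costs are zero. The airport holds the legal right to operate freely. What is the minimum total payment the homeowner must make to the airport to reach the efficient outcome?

£458

Left alone the airport would choose level 4 (marginal profit stays positive).
Efficient level: k* = 2 (marginal profit ≥ marginal noise damage through 2).
The homeowner must at least cover the airport's forgone profit from cutting 4→2: 271 + 187 = 458.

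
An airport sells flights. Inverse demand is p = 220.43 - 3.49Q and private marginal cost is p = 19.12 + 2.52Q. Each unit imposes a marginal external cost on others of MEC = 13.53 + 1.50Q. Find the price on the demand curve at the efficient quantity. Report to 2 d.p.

Social marginal cost = private MC + MEC = 32.65 + 4.02Q.
Set SMC = demand: 32.65 + 4.02Q = 220.43 - 3.49Q → Q* = 25.0040.
Consumer price on the demand curve at Q*: 220.43 − 3.49×25.0040 = 133.1660.

P = 133.17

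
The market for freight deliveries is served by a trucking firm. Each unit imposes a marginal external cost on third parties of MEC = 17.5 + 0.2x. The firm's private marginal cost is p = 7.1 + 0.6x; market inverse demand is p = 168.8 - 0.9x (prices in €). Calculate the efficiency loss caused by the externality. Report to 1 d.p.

Market equilibrium (private): 7.1 + 0.6x = 168.8 - 0.9x → x_m = 107.8000.
Social marginal cost = private MC + MEC = 24.6 + 0.8x.
Set SMC = demand: 24.6 + 0.8x = 168.8 - 0.9x → x* = 84.8235.
Height of the DWL triangle at x_m is SMC(x_m) − demand(x_m) = MEC(x_m) = 39.0600.
DWL = ½ × 22.9765 × 39.0600 = 448.7310.

DWL = €448.7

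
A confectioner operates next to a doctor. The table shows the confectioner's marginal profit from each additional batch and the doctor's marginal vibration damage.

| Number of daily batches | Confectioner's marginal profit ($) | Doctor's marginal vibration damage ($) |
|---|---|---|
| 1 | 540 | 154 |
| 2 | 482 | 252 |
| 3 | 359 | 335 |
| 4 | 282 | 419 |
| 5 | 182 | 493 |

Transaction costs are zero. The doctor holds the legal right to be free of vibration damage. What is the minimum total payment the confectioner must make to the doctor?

$741

Efficient level: marginal profit ≥ marginal vibration damage through level 3, so k* = 3.
With the doctor holding the right, the confectioner must at least compensate total damage at k*: 154 + 252 + 335 = 741.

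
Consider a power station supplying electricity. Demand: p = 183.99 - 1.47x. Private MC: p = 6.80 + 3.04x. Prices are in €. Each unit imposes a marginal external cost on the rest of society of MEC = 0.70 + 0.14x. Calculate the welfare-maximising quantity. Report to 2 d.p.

Social marginal cost = private MC + MEC = 7.50 + 3.18x.
Set SMC = demand: 7.50 + 3.18x = 183.99 - 1.47x → x* = 37.9548.

x* = 37.95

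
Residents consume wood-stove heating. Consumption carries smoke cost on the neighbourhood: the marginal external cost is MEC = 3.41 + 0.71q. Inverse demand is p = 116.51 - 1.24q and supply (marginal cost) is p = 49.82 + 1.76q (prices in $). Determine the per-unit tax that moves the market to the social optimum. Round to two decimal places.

tax = $15.52 per unit

Social marginal benefit = demand − MEC = 113.10 - 1.95q.
Set SMB = MC: 113.10 - 1.95q = 49.82 + 1.76q → q* = 17.0566.
The Pigouvian tax equals MEC at q*: 3.41 + 0.71×17.0566 = 15.5202.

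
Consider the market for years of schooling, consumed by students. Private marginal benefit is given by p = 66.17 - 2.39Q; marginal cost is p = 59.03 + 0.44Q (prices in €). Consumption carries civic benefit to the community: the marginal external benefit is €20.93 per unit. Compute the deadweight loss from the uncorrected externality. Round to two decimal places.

Market equilibrium (private): 59.03 + 0.44Q = 66.17 - 2.39Q → Q_m = 2.5230.
Social marginal benefit = demand + MEB = 87.10 - 2.39Q.
Set SMB = MC: 87.10 - 2.39Q = 59.03 + 0.44Q → Q* = 9.9187.
The welfare-loss triangle has base |Q_m − Q*| and height MEB(Q_m) (the vertical gap between SMB and MC is zero at Q* and MEB at Q_m).
DWL = ½ × 7.3957 × 20.9300 = 77.3960.

DWL = €77.40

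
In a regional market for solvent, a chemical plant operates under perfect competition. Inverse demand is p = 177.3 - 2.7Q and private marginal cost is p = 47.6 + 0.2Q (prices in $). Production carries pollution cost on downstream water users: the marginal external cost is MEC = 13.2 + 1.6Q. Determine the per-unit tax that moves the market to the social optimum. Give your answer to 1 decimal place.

tax = $54.6 per unit

Social marginal cost = private MC + MEC = 60.8 + 1.8Q.
Set SMC = demand: 60.8 + 1.8Q = 177.3 - 2.7Q → Q* = 25.8889.
The Pigouvian tax equals MEC at Q*: 13.2 + 1.6×25.8889 = 54.6222.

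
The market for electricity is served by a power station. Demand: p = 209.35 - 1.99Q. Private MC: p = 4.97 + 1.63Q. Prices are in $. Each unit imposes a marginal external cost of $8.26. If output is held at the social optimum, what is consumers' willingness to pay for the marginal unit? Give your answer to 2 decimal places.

P = $101.54

Social marginal cost = private MC + MEC = 13.23 + 1.63Q.
Set SMC = demand: 13.23 + 1.63Q = 209.35 - 1.99Q → Q* = 54.1768.
Consumer price on the demand curve at Q*: 209.35 − 1.99×54.1768 = 101.5382.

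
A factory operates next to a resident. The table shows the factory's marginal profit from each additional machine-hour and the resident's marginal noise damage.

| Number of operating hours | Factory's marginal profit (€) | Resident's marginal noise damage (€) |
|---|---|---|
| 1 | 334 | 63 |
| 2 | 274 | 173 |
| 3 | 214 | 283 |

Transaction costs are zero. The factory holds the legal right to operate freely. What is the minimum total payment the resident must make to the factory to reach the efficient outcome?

Left alone the factory would choose level 3 (marginal profit stays positive).
Efficient level: k* = 2 (marginal profit ≥ marginal noise damage through 2).
The resident must at least cover the factory's forgone profit from cutting 3→2: 214 = 214.

€214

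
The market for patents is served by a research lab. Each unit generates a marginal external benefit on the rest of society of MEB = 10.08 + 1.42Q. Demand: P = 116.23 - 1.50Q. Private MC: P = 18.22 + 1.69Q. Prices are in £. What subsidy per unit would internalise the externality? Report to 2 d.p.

subsidy = £96.80 per unit

Social marginal cost = private MC − MEB = 8.14 + 0.27Q.
Set SMC = demand: 8.14 + 0.27Q = 116.23 - 1.50Q → Q* = 61.0678.
The Pigouvian subsidy equals MEB at Q*: 10.08 + 1.42×61.0678 = 96.7963.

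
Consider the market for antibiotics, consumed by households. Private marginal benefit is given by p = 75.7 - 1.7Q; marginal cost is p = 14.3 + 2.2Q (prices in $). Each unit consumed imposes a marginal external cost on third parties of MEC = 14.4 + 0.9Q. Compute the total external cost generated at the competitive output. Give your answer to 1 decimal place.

Market equilibrium (private): 14.3 + 2.2Q = 75.7 - 1.7Q → Q_m = 15.7436.
Total external cost = ∫₀^{Q_m} (14.4 + 0.9Q) dQ = 14.4×15.7436 + ½×0.9×15.7436² = 338.2453.

$338.2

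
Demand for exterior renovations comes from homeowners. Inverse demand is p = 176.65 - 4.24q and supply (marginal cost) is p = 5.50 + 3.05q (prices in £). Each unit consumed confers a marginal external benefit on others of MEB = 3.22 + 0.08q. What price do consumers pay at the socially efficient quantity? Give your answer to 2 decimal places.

P = £74.11

Social marginal benefit = demand + MEB = 179.87 - 4.16q.
Set SMB = MC: 179.87 - 4.16q = 5.50 + 3.05q → q* = 24.1845.
Consumer price on the demand curve at q*: 176.65 − 4.24×24.1845 = 74.1077.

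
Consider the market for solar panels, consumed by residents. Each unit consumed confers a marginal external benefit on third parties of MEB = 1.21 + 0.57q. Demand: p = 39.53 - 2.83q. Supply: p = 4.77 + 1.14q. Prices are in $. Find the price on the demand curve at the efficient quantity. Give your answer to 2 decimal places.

P = $9.59

Social marginal benefit = demand + MEB = 40.74 - 2.26q.
Set SMB = MC: 40.74 - 2.26q = 4.77 + 1.14q → q* = 10.5794.
Consumer price on the demand curve at q*: 39.53 − 2.83×10.5794 = 9.5903.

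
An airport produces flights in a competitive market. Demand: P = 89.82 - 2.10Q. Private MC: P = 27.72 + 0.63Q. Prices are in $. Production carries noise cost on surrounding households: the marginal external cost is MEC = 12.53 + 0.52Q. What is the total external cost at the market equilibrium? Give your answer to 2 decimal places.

$419.56

Market equilibrium (private): 27.72 + 0.63Q = 89.82 - 2.10Q → Q_m = 22.7473.
Total external cost = ∫₀^{Q_m} (12.53 + 0.52Q) dQ = 12.53×22.7473 + ½×0.52×22.7473² = 419.5580.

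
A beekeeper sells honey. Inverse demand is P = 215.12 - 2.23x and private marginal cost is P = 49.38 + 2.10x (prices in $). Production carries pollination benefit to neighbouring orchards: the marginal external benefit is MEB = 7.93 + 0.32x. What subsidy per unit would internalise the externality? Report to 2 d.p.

subsidy = $21.79 per unit

Social marginal cost = private MC − MEB = 41.45 + 1.78x.
Set SMC = demand: 41.45 + 1.78x = 215.12 - 2.23x → x* = 43.3092.
The Pigouvian subsidy equals MEB at x*: 7.93 + 0.32×43.3092 = 21.7889.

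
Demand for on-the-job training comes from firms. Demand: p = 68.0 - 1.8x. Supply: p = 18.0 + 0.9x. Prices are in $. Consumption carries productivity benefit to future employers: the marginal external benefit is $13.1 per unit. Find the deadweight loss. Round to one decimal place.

Market equilibrium (private): 18.0 + 0.9x = 68.0 - 1.8x → x_m = 18.5185.
Social marginal benefit = demand + MEB = 81.1 - 1.8x.
Set SMB = MC: 81.1 - 1.8x = 18.0 + 0.9x → x* = 23.3704.
Between x* and x_m the wedge SMB − MC runs linearly from 0 to MEB(x_m), so the loss is a triangle.
DWL = ½ × 4.8519 × 13.1000 = 31.7799.

DWL = $31.8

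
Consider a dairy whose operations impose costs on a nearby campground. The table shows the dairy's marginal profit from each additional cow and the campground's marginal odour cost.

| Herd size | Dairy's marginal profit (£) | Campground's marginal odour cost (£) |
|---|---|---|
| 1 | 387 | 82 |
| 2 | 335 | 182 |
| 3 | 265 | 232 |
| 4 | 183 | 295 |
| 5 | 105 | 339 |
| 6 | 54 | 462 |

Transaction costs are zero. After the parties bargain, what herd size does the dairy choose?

Bargaining reaches the level where marginal profit last exceeds marginal odour cost.
That holds through level 3 (265 ≥ 232) but not at 4 (183 < 295).

3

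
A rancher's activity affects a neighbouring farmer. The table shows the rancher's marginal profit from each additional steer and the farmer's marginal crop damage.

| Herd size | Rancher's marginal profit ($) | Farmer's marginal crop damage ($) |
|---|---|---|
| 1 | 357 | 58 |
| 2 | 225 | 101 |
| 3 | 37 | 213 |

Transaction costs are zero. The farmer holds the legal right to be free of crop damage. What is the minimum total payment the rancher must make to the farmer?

$159

Efficient level: marginal profit ≥ marginal crop damage through level 2, so k* = 2.
With the farmer holding the right, the rancher must at least compensate total damage at k*: 58 + 101 = 159.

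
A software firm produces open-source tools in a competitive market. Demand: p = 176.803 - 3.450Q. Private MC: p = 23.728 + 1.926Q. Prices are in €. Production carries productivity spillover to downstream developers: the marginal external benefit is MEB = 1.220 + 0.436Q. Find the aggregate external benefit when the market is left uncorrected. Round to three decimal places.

€211.483

Market equilibrium (private): 23.728 + 1.926Q = 176.803 - 3.450Q → Q_m = 28.4738.
Total external benefit = ∫₀^{Q_m} (1.220 + 0.436Q) dQ = 1.220×28.4738 + ½×0.436×28.4738² = 211.4831.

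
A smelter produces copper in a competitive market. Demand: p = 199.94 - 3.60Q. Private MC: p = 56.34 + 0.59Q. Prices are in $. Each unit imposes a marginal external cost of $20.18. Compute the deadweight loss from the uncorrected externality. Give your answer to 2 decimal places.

DWL = $48.60

Market equilibrium (private): 56.34 + 0.59Q = 199.94 - 3.60Q → Q_m = 34.2721.
Social marginal cost = private MC + MEC = 76.52 + 0.59Q.
Set SMC = demand: 76.52 + 0.59Q = 199.94 - 3.60Q → Q* = 29.4558.
Height of the DWL triangle at Q_m is SMC(Q_m) − demand(Q_m) = MEC(Q_m) = 20.1800.
DWL = ½ × 4.8163 × 20.1800 = 48.5965.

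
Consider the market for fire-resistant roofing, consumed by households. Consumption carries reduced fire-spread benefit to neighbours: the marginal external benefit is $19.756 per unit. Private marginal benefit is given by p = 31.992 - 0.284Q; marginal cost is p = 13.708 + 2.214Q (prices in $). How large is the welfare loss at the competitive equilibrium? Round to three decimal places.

DWL = $78.122

Market equilibrium (private): 13.708 + 2.214Q = 31.992 - 0.284Q → Q_m = 7.3195.
Social marginal benefit = demand + MEB = 51.748 - 0.284Q.
Set SMB = MC: 51.748 - 0.284Q = 13.708 + 2.214Q → Q* = 15.2282.
Height of the DWL triangle at Q_m is SMB(Q_m) − MC(Q_m) = MEB(Q_m) = 19.7560.
DWL = ½ × 7.9087 × 19.7560 = 78.1221.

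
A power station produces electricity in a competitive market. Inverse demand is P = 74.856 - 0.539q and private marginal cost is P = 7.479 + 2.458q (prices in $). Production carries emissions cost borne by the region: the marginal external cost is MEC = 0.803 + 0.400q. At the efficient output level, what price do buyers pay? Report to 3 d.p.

Social marginal cost = private MC + MEC = 8.282 + 2.858q.
Set SMC = demand: 8.282 + 2.858q = 74.856 - 0.539q → q* = 19.5979.
Consumer price on the demand curve at q*: 74.856 − 0.539×19.5979 = 64.2927.

P = $64.293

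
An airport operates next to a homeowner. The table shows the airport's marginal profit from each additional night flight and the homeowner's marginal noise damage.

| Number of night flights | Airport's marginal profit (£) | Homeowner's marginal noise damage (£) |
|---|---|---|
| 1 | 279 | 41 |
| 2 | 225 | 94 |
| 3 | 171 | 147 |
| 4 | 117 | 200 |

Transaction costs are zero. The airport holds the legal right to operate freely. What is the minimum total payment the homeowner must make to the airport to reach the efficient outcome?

Left alone the airport would choose level 4 (marginal profit stays positive).
Efficient level: k* = 3 (marginal profit ≥ marginal noise damage through 3).
The homeowner must at least cover the airport's forgone profit from cutting 4→3: 117 = 117.

£117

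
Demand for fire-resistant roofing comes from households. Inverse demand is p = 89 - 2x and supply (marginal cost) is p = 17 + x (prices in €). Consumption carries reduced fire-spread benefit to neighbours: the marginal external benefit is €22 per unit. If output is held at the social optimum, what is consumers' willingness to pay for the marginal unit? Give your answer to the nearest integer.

P = €26

Social marginal benefit = demand + MEB = 111 - 2x.
Set SMB = MC: 111 - 2x = 17 + x → x* = 31.3333.
Consumer price on the demand curve at x*: 89 − 2×31.3333 = 26.3334.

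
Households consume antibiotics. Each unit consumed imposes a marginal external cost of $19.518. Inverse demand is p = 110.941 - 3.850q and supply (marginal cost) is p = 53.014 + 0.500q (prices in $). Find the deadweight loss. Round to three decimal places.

DWL = $43.788

Market equilibrium (private): 53.014 + 0.500q = 110.941 - 3.850q → q_m = 13.3166.
Social marginal benefit = demand − MEC = 91.423 - 3.850q.
Set SMB = MC: 91.423 - 3.850q = 53.014 + 0.500q → q* = 8.8297.
The loss is the area between SMB and MC from q* to q_m; with linear curves that's a triangle of height MEC(q_m).
DWL = ½ × 4.4869 × 19.5180 = 43.7877.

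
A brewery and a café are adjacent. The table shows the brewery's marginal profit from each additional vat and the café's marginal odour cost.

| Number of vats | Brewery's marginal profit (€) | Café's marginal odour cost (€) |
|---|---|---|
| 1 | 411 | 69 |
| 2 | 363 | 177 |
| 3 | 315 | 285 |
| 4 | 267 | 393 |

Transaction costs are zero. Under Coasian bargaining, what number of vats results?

Bargaining reaches the level where marginal profit last exceeds marginal odour cost.
That holds through level 3 (315 ≥ 285) but not at 4 (267 < 393).

3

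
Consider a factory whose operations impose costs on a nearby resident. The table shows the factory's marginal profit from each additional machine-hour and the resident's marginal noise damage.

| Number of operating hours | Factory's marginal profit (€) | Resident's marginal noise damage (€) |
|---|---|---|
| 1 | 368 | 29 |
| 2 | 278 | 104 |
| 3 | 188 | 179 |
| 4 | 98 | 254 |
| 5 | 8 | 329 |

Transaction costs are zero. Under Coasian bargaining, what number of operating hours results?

Bargaining reaches the level where marginal profit last exceeds marginal noise damage.
That holds through level 3 (188 ≥ 179) but not at 4 (98 < 254).

3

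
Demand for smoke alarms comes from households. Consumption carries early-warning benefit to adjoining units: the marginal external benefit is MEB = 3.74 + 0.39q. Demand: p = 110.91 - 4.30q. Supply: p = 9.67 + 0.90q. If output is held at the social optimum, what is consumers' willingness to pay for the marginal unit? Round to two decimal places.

P = 17.06

Social marginal benefit = demand + MEB = 114.65 - 3.91q.
Set SMB = MC: 114.65 - 3.91q = 9.67 + 0.90q → q* = 21.8254.
Consumer price on the demand curve at q*: 110.91 − 4.30×21.8254 = 17.0608.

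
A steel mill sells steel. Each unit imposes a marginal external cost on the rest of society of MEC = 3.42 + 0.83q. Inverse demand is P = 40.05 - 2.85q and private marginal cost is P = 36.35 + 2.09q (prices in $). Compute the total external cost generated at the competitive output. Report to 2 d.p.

$2.79

Market equilibrium (private): 36.35 + 2.09q = 40.05 - 2.85q → q_m = 0.7490.
Total external cost = ∫₀^{q_m} (3.42 + 0.83q) dq = 3.42×0.7490 + ½×0.83×0.7490² = 2.7944.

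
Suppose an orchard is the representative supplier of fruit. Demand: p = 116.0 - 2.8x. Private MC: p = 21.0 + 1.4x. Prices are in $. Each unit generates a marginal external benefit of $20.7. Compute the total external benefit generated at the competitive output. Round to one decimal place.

$468.2

Market equilibrium (private): 21.0 + 1.4x = 116.0 - 2.8x → x_m = 22.6190.
Total external benefit = MEB × x_m = 20.7 × 22.6190 = 468.2133.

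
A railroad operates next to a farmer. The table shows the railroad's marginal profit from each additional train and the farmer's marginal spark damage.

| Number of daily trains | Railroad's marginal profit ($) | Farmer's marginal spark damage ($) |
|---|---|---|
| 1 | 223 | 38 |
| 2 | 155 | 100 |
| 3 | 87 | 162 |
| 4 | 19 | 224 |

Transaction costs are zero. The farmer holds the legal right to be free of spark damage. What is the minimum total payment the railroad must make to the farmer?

Efficient level: marginal profit ≥ marginal spark damage through level 2, so k* = 2.
With the farmer holding the right, the railroad must at least compensate total damage at k*: 38 + 100 = 138.

$138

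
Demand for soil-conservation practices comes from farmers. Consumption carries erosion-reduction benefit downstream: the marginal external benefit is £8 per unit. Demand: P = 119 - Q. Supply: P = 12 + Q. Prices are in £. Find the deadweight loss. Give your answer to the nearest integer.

Market equilibrium (private): 12 + Q = 119 - Q → Q_m = 53.5000.
Social marginal benefit = demand + MEB = 127 - Q.
Set SMB = MC: 127 - Q = 12 + Q → Q* = 57.5000.
Height of the DWL triangle at Q_m is SMB(Q_m) − MC(Q_m) = MEB(Q_m) = 8.0000.
DWL = ½ × 4.0000 × 8.0000 = 16.0000.

DWL = £16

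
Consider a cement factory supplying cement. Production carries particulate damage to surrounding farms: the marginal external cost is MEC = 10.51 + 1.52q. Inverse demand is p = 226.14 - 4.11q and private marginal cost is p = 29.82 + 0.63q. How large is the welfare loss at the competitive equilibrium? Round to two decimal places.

DWL = 431.08

Market equilibrium (private): 29.82 + 0.63q = 226.14 - 4.11q → q_m = 41.4177.
Social marginal cost = private MC + MEC = 40.33 + 2.15q.
Set SMC = demand: 40.33 + 2.15q = 226.14 - 4.11q → q* = 29.6821.
The loss is the area between SMC and demand from q* to q_m; with linear curves that's a triangle of height MEC(q_m).
DWL = ½ × 11.7356 × 73.4649 = 431.0773.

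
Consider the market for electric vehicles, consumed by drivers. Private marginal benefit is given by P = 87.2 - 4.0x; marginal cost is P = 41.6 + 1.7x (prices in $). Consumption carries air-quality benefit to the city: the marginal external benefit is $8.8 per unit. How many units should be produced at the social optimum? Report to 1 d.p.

x* = 9.5

Social marginal benefit = demand + MEB = 96.0 - 4.0x.
Set SMB = MC: 96.0 - 4.0x = 41.6 + 1.7x → x* = 9.5439.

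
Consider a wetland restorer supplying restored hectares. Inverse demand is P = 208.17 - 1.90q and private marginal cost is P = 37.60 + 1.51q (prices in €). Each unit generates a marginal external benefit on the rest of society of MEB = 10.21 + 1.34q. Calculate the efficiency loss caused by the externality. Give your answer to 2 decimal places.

Market equilibrium (private): 37.60 + 1.51q = 208.17 - 1.90q → q_m = 50.0205.
Social marginal cost = private MC − MEB = 27.39 + 0.17q.
Set SMC = demand: 27.39 + 0.17q = 208.17 - 1.90q → q* = 87.3333.
Between q* and q_m the wedge demand − SMC runs linearly from 0 to MEB(q_m), so the loss is a triangle.
DWL = ½ × 37.3128 × 77.2375 = 1440.9737.

DWL = €1440.97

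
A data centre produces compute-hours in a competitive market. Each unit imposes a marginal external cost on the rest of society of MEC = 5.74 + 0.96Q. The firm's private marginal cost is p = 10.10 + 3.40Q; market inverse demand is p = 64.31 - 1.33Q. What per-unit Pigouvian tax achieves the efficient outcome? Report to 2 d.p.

tax = 13.92 per unit

Social marginal cost = private MC + MEC = 15.84 + 4.36Q.
Set SMC = demand: 15.84 + 4.36Q = 64.31 - 1.33Q → Q* = 8.5185.
The Pigouvian tax equals MEC at Q*: 5.74 + 0.96×8.5185 = 13.9178.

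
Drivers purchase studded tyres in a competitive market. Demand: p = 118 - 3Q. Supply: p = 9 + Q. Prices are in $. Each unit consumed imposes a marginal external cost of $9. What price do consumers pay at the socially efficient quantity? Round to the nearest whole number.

Social marginal benefit = demand − MEC = 109 - 3Q.
Set SMB = MC: 109 - 3Q = 9 + Q → Q* = 25.0000.
Consumer price on the demand curve at Q*: 118 − 3×25.0000 = 43.0000.

P = $43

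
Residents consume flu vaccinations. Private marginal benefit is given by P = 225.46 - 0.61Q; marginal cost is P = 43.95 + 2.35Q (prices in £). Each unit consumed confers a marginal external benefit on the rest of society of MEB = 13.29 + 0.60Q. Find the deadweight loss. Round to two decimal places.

Market equilibrium (private): 43.95 + 2.35Q = 225.46 - 0.61Q → Q_m = 61.3209.
Social marginal benefit = demand + MEB = 238.75 - 0.01Q.
Set SMB = MC: 238.75 - 0.01Q = 43.95 + 2.35Q → Q* = 82.5424.
The loss is the area between SMB and MC from Q* to Q_m; with linear curves that's a triangle of height MEB(Q_m).
DWL = ½ × 21.2215 × 50.0826 = 531.4139.

DWL = £531.41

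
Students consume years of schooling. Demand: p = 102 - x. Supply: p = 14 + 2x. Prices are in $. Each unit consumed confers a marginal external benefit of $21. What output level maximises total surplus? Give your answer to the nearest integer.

Social marginal benefit = demand + MEB = 123 - x.
Set SMB = MC: 123 - x = 14 + 2x → x* = 36.3333.

x* = 36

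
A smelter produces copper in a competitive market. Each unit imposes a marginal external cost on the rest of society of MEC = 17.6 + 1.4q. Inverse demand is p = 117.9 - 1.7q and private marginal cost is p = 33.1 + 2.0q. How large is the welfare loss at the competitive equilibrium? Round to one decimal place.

Market equilibrium (private): 33.1 + 2.0q = 117.9 - 1.7q → q_m = 22.9189.
Social marginal cost = private MC + MEC = 50.7 + 3.4q.
Set SMC = demand: 50.7 + 3.4q = 117.9 - 1.7q → q* = 13.1765.
The welfare-loss triangle has base |q_m − q*| and height MEC(q_m) (the vertical gap between SMC and demand is zero at q* and MEC at q_m).
DWL = ½ × 9.7424 × 49.6865 = 242.0329.

DWL = 242.0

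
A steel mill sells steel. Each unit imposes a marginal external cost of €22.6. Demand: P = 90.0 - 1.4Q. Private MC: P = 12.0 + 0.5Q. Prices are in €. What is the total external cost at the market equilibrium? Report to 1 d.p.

Market equilibrium (private): 12.0 + 0.5Q = 90.0 - 1.4Q → Q_m = 41.0526.
Total external cost = MEC × Q_m = 22.6 × 41.0526 = 927.7888.

€927.8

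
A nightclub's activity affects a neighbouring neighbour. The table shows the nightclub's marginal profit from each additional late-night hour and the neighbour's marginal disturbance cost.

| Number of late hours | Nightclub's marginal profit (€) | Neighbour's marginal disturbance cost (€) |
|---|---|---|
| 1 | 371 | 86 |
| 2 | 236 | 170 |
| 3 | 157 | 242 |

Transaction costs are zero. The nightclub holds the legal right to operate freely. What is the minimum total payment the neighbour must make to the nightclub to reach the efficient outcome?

Left alone the nightclub would choose level 3 (marginal profit stays positive).
Efficient level: k* = 2 (marginal profit ≥ marginal disturbance cost through 2).
The neighbour must at least cover the nightclub's forgone profit from cutting 3→2: 157 = 157.

€157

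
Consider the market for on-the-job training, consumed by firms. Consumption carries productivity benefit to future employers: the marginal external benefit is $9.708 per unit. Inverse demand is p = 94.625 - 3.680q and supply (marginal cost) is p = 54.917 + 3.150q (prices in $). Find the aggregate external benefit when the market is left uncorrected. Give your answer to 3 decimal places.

$56.440

Market equilibrium (private): 54.917 + 3.150q = 94.625 - 3.680q → q_m = 5.8138.
Total external benefit = MEB × q_m = 9.708 × 5.8138 = 56.4404.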